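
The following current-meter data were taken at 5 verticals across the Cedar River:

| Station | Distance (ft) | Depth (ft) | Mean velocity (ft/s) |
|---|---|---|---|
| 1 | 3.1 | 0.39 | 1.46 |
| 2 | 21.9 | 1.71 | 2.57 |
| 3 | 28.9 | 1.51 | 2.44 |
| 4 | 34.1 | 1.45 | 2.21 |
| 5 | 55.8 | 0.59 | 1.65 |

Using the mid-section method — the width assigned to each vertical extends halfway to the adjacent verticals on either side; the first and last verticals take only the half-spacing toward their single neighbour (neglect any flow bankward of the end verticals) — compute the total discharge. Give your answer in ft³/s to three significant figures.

138 ft³/s

w_1 = (21.9 − 3.1)/2 = 9.4 ft; q_1 = 1.46 × 0.39 × 9.4 = 5.352 ft³/s
w_2 = (28.9 − 3.1)/2 = 12.9 ft; q_2 = 2.57 × 1.71 × 12.9 = 56.69 ft³/s
w_3 = (34.1 − 21.9)/2 = 6.1 ft; q_3 = 2.44 × 1.51 × 6.1 = 22.47 ft³/s
w_4 = (55.8 − 28.9)/2 = 13.45 ft; q_4 = 2.21 × 1.45 × 13.45 = 43.10 ft³/s
w_5 = (55.8 − 34.1)/2 = 10.85 ft; q_5 = 1.65 × 0.59 × 10.85 = 10.56 ft³/s
Q = Σ qᵢ = 138.2 ft³/s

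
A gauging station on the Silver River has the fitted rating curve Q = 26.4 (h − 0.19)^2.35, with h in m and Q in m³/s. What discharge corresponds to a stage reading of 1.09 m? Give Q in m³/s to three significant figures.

20.6 m³/s

Q = 26.4 × (1.09 − 0.19)^2.35 = 26.4 × 0.9^2.35 = 20.61 m³/s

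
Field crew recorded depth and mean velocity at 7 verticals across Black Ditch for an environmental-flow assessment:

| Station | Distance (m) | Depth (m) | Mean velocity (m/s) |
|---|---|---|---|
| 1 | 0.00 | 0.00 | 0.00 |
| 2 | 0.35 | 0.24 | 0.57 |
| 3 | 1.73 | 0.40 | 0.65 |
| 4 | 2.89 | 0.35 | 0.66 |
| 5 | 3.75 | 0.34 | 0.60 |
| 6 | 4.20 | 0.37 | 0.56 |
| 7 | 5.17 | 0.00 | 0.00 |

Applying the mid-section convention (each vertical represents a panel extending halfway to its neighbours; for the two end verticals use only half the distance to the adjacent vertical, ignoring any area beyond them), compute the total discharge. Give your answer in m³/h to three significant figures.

3470 m³/h

w_2 = (1.73 − 0.00)/2 = 0.865 m; q_2 = 0.57 × 0.24 × 0.865 = 0.1183 m³/s
w_3 = (2.89 − 0.35)/2 = 1.27 m; q_3 = 0.65 × 0.40 × 1.27 = 0.3302 m³/s
w_4 = (3.75 − 1.73)/2 = 1.01 m; q_4 = 0.66 × 0.35 × 1.01 = 0.2333 m³/s
w_5 = (4.20 − 2.89)/2 = 0.655 m; q_5 = 0.60 × 0.34 × 0.655 = 0.1336 m³/s
w_6 = (5.17 − 3.75)/2 = 0.71 m; q_6 = 0.56 × 0.37 × 0.71 = 0.1471 m³/s
Stations 1, 7 contribute zero (depth or velocity is 0).
Q = Σ qᵢ = 0.9626 m³/s
= 0.9626 × 3600 = 3465 m³/h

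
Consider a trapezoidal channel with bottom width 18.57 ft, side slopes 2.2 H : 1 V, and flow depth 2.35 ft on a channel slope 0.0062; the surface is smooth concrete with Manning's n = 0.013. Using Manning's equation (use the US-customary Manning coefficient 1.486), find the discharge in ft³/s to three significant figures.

761 ft³/s

A = (b + z·y)·y = (18.57 + 2.2×2.35)×2.35 = 55.79 ft²
P = b + 2y√(1+z²) = 18.57 + 2×2.35×√(1+2.2²) = 29.93 ft
R = A/P = 55.79/29.93 = 1.864 ft
Q = (1.486/n)·A·R^(2/3)·S^(1/2) = (1.486/0.013) × 55.79 × 1.864^(2/3) × 0.0062^(1/2) = 760.6 ft³/s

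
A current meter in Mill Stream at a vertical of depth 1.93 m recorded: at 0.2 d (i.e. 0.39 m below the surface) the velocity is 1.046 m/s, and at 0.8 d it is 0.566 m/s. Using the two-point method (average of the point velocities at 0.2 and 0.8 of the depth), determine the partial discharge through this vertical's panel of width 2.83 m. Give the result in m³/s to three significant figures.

4.40 m³/s

v̄ = (1.046 + 0.566) / 2 = 0.8060 m/s
q = v̄ × d × w = 0.8060 × 1.93 × 2.83 = 4.402 m³/s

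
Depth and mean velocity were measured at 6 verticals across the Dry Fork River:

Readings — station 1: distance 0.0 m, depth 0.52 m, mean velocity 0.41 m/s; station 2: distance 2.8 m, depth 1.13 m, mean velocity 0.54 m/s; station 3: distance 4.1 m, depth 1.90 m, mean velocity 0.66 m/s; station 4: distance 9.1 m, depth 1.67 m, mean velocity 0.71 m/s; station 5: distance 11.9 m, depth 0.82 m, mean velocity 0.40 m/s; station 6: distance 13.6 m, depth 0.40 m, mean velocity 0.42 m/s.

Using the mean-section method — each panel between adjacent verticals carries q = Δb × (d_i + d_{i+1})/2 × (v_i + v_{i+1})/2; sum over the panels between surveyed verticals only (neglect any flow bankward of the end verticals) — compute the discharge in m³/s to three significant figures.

Panel 1-2: Δb = 2.8 m, d̄ = (0.52+1.13)/2 = 0.825, v̄ = (0.41+0.54)/2 = 0.475 → q = 2.8×0.825×0.475 = 1.097 m³/s
Panel 2-3: Δb = 1.3 m, d̄ = (1.13+1.90)/2 = 1.515, v̄ = (0.54+0.66)/2 = 0.6 → q = 1.3×1.515×0.6 = 1.182 m³/s
Panel 3-4: Δb = 5 m, d̄ = (1.90+1.67)/2 = 1.785, v̄ = (0.66+0.71)/2 = 0.685 → q = 5×1.785×0.685 = 6.114 m³/s
Panel 4-5: Δb = 2.8 m, d̄ = (1.67+0.82)/2 = 1.245, v̄ = (0.71+0.40)/2 = 0.555 → q = 2.8×1.245×0.555 = 1.935 m³/s
Panel 5-6: Δb = 1.7 m, d̄ = (0.82+0.40)/2 = 0.61, v̄ = (0.40+0.42)/2 = 0.41 → q = 1.7×0.61×0.41 = 0.4252 m³/s
Q = Σ q = 10.75 m³/s

10.8 m³/s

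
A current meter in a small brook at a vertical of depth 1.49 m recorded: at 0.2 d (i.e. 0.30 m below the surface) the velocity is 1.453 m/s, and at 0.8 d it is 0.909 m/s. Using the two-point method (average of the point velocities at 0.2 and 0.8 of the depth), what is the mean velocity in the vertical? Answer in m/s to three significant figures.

v̄ = (1.453 + 0.909) / 2 = 1.181 m/s

1.18 m/s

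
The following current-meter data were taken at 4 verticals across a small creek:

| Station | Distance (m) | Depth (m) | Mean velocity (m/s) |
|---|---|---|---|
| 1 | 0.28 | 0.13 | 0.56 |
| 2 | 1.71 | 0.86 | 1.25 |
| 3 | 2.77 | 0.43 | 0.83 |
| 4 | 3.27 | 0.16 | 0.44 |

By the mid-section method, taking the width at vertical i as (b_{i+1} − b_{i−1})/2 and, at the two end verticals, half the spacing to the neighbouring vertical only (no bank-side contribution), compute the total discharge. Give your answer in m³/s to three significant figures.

w_1 = (1.71 − 0.28)/2 = 0.715 m; q_1 = 0.56 × 0.13 × 0.715 = 0.05205 m³/s
w_2 = (2.77 − 0.28)/2 = 1.245 m; q_2 = 1.25 × 0.86 × 1.245 = 1.338 m³/s
w_3 = (3.27 − 1.71)/2 = 0.78 m; q_3 = 0.83 × 0.43 × 0.78 = 0.2784 m³/s
w_4 = (3.27 − 2.77)/2 = 0.25 m; q_4 = 0.44 × 0.16 × 0.25 = 0.01760 m³/s
Q = Σ qᵢ = 1.686 m³/s

1.69 m³/s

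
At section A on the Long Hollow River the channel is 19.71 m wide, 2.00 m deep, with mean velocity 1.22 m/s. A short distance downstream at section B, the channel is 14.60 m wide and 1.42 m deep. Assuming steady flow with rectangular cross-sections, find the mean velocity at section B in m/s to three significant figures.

Q = A₁V₁ = (19.71×2.00) × 1.22 = 48.09 m³/s
A₂ = 14.60 × 1.42 = 20.73 m²
V₂ = Q/A₂ = 48.09/20.73 = 2.320 m/s

2.32 m/s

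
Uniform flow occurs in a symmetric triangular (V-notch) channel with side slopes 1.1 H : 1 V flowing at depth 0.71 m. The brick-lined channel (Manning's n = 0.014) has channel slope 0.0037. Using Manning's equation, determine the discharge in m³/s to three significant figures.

0.988 m³/s

A = z·y² = 1.1×0.71² = 0.5545 m²
P = 2y√(1+z²) = 2×0.71×√(1+1.1²) = 2.111 m
R = A/P = 0.5545/2.111 = 0.2627 m
Q = (1/n)·A·R^(2/3)·S^(1/2) = (1/0.014) × 0.5545 × 0.2627^(2/3) × 0.0037^(1/2) = 0.9882 m³/s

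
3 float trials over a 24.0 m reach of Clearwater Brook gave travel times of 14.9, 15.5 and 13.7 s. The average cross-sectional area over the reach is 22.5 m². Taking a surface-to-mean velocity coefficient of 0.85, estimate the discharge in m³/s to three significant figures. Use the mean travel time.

31.2 m³/s

t̄ = (14.9 + 15.5 + 13.7) / 3 = 14.7 s
v_surface = L / t̄ = 24.0 / 14.7 = 1.633 m/s
v_mean = 0.85 × 1.633 = 1.388 m/s
Q = A × v_mean = 22.5 × 1.388 = 31.22 m³/s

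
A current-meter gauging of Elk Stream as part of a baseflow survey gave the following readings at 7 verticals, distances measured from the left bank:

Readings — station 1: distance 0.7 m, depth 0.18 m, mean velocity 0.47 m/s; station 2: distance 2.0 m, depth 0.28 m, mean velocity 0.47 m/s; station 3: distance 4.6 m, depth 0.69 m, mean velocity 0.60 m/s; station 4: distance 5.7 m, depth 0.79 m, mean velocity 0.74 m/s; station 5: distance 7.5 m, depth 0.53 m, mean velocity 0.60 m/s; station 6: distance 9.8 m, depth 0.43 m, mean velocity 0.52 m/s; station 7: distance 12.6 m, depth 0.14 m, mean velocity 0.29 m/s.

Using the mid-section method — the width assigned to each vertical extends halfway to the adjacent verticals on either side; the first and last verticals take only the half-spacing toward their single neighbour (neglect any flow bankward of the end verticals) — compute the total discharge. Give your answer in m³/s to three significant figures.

w_1 = (2.0 − 0.7)/2 = 0.65 m; q_1 = 0.47 × 0.18 × 0.65 = 0.05499 m³/s
w_2 = (4.6 − 0.7)/2 = 1.95 m; q_2 = 0.47 × 0.28 × 1.95 = 0.2566 m³/s
w_3 = (5.7 − 2.0)/2 = 1.85 m; q_3 = 0.60 × 0.69 × 1.85 = 0.7659 m³/s
w_4 = (7.5 − 4.6)/2 = 1.45 m; q_4 = 0.74 × 0.79 × 1.45 = 0.8477 m³/s
w_5 = (9.8 − 5.7)/2 = 2.05 m; q_5 = 0.60 × 0.53 × 2.05 = 0.6519 m³/s
w_6 = (12.6 − 7.5)/2 = 2.55 m; q_6 = 0.52 × 0.43 × 2.55 = 0.5702 m³/s
w_7 = (12.6 − 9.8)/2 = 1.4 m; q_7 = 0.29 × 0.14 × 1.4 = 0.05684 m³/s
Q = Σ qᵢ = 3.204 m³/s

3.20 m³/s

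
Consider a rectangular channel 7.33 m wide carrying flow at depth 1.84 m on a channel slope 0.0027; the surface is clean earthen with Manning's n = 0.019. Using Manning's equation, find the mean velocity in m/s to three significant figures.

A = b·y = 7.33 × 1.84 = 13.49 m²
P = b + 2y = 7.33 + 2×1.84 = 11.01 m
R = A/P = 13.49/11.01 = 1.225 m
Q = (1/n)·A·R^(2/3)·S^(1/2) = (1/0.019) × 13.49 × 1.225^(2/3) × 0.0027^(1/2) = 42.23 m³/s
V = Q/A = 42.23/13.49 = 3.131 m/s

3.13 m/s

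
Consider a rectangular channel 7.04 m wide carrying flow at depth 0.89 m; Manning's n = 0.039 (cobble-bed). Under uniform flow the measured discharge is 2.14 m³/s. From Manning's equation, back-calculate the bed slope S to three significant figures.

0.000280

A = b·y = 7.04 × 0.89 = 6.266 m²
P = b + 2y = 7.04 + 2×0.89 = 8.820 m
R = A/P = 6.266/8.820 = 0.7104 m
S = (Q·n / (1·A·R^(2/3)))² = (2.14×0.039 / (1×6.266×0.7962))² = 0.0002799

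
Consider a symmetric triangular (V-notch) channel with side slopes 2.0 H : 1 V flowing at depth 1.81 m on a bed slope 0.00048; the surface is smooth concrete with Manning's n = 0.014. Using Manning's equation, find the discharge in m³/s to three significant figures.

A = z·y² = 2.0×1.81² = 6.552 m²
P = 2y√(1+z²) = 2×1.81×√(1+2.0²) = 8.095 m
R = A/P = 6.552/8.095 = 0.8095 m
Q = (1/n)·A·R^(2/3)·S^(1/2) = (1/0.014) × 6.552 × 0.8095^(2/3) × 0.00048^(1/2) = 8.906 m³/s

8.91 m³/s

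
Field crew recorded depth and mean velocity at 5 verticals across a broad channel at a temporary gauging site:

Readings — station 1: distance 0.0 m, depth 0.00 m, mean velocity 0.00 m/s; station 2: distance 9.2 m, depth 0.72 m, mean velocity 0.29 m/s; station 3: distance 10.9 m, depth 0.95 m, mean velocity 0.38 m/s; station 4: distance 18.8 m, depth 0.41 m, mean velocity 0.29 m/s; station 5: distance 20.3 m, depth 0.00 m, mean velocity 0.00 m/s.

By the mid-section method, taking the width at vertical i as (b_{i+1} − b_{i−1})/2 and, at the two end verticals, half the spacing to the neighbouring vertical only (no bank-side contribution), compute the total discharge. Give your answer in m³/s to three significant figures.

3.43 m³/s

w_2 = (10.9 − 0.0)/2 = 5.45 m; q_2 = 0.29 × 0.72 × 5.45 = 1.138 m³/s
w_3 = (18.8 − 9.2)/2 = 4.8 m; q_3 = 0.38 × 0.95 × 4.8 = 1.733 m³/s
w_4 = (20.3 − 10.9)/2 = 4.7 m; q_4 = 0.29 × 0.41 × 4.7 = 0.5588 m³/s
Stations 1, 5 contribute zero (depth or velocity is 0).
Q = Σ qᵢ = 3.430 m³/s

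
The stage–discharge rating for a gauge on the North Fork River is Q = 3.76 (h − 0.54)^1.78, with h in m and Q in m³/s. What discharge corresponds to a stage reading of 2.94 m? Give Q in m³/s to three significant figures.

17.9 m³/s

Q = 3.76 × (2.94 − 0.54)^1.78 = 3.76 × 2.4^1.78 = 17.86 m³/s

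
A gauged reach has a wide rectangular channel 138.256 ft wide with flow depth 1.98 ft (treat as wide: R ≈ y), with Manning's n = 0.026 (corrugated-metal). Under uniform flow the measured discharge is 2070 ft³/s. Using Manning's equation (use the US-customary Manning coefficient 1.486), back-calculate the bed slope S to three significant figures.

A = b·y = 138.256 × 1.98 = 273.7 ft²
Wide channel: R ≈ y = 1.98 ft
S = (Q·n / (1.486·A·R^(2/3)))² = (2070×0.026 / (1.486×273.7×1.577))² = 0.007040

0.00704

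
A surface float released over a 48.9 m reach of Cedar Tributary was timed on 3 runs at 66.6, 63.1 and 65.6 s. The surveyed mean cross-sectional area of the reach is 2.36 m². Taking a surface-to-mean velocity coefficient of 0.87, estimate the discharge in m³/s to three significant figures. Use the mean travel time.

1.54 m³/s

t̄ = (66.6 + 63.1 + 65.6) / 3 = 65.1 s
v_surface = L / t̄ = 48.9 / 65.1 = 0.7512 m/s
v_mean = 0.87 × 0.7512 = 0.6535 m/s
Q = A × v_mean = 2.36 × 0.6535 = 1.542 m³/s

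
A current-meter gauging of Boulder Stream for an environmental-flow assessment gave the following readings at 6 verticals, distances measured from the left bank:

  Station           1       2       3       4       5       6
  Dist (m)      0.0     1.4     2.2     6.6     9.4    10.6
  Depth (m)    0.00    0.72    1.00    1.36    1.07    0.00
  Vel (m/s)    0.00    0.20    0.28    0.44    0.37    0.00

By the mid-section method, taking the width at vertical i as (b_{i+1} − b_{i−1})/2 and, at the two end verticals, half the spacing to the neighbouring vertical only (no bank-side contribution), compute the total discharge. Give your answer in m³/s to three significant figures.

w_2 = (2.2 − 0.0)/2 = 1.1 m; q_2 = 0.20 × 0.72 × 1.1 = 0.1584 m³/s
w_3 = (6.6 − 1.4)/2 = 2.6 m; q_3 = 0.28 × 1.00 × 2.6 = 0.7280 m³/s
w_4 = (9.4 − 2.2)/2 = 3.6 m; q_4 = 0.44 × 1.36 × 3.6 = 2.154 m³/s
w_5 = (10.6 − 6.6)/2 = 2 m; q_5 = 0.37 × 1.07 × 2 = 0.7918 m³/s
Stations 1, 6 contribute zero (depth or velocity is 0).
Q = Σ qᵢ = 3.832 m³/s

3.83 m³/s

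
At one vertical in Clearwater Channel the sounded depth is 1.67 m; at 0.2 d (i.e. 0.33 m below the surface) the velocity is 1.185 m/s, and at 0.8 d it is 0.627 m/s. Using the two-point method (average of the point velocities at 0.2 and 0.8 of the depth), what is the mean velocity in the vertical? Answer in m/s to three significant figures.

v̄ = (1.185 + 0.627) / 2 = 0.9060 m/s

0.906 m/s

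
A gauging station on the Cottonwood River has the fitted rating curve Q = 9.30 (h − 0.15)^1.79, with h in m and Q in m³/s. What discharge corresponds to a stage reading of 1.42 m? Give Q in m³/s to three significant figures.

14.3 m³/s

Q = 9.30 × (1.42 − 0.15)^1.79 = 9.30 × 1.27^1.79 = 14.27 m³/s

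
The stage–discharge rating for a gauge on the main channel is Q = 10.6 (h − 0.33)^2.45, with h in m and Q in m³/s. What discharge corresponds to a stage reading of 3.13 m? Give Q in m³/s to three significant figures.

132 m³/s

Q = 10.6 × (3.13 − 0.33)^2.45 = 10.6 × 2.8^2.45 = 132.1 m³/s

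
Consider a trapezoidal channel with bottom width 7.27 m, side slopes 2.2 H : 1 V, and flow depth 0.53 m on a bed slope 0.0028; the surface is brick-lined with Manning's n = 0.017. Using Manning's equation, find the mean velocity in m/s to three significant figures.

1.84 m/s

A = (b + z·y)·y = (7.27 + 2.2×0.53)×0.53 = 4.471 m²
P = b + 2y√(1+z²) = 7.27 + 2×0.53×√(1+2.2²) = 9.832 m
R = A/P = 4.471/9.832 = 0.4548 m
Q = (1/n)·A·R^(2/3)·S^(1/2) = (1/0.017) × 4.471 × 0.4548^(2/3) × 0.0028^(1/2) = 8.230 m³/s
V = Q/A = 8.230/4.471 = 1.841 m/s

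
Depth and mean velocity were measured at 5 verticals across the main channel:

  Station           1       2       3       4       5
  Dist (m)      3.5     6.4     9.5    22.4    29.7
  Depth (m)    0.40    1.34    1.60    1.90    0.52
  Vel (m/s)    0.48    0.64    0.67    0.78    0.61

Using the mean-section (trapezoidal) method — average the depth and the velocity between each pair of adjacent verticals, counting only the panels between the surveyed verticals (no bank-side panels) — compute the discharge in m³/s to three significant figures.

Panel 1-2: Δb = 2.9 m, d̄ = (0.40+1.34)/2 = 0.87, v̄ = (0.48+0.64)/2 = 0.56 → q = 2.9×0.87×0.56 = 1.413 m³/s
Panel 2-3: Δb = 3.1 m, d̄ = (1.34+1.60)/2 = 1.47, v̄ = (0.64+0.67)/2 = 0.655 → q = 3.1×1.47×0.655 = 2.985 m³/s
Panel 3-4: Δb = 12.9 m, d̄ = (1.60+1.90)/2 = 1.75, v̄ = (0.67+0.78)/2 = 0.725 → q = 12.9×1.75×0.725 = 16.37 m³/s
Panel 4-5: Δb = 7.3 m, d̄ = (1.90+0.52)/2 = 1.21, v̄ = (0.78+0.61)/2 = 0.695 → q = 7.3×1.21×0.695 = 6.139 m³/s
Q = Σ q = 26.90 m³/s

26.9 m³/s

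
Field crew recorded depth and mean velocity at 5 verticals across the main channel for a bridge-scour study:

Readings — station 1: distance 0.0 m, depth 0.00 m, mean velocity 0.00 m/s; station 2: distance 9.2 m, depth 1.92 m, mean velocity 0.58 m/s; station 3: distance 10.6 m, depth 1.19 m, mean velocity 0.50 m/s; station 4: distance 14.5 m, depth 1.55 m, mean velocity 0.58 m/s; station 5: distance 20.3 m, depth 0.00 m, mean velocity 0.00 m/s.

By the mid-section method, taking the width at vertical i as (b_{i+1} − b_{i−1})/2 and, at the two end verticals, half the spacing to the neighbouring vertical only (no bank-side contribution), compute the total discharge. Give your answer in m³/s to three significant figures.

11.8 m³/s

w_2 = (10.6 − 0.0)/2 = 5.3 m; q_2 = 0.58 × 1.92 × 5.3 = 5.902 m³/s
w_3 = (14.5 − 9.2)/2 = 2.65 m; q_3 = 0.50 × 1.19 × 2.65 = 1.577 m³/s
w_4 = (20.3 − 10.6)/2 = 4.85 m; q_4 = 0.58 × 1.55 × 4.85 = 4.360 m³/s
Stations 1, 5 contribute zero (depth or velocity is 0).
Q = Σ qᵢ = 11.84 m³/s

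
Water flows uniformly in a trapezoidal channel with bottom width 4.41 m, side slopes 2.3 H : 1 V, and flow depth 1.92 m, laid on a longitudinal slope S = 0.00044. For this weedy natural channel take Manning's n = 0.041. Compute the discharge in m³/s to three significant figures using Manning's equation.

A = (b + z·y)·y = (4.41 + 2.3×1.92)×1.92 = 16.95 m²
P = b + 2y√(1+z²) = 4.41 + 2×1.92×√(1+2.3²) = 14.04 m
R = A/P = 16.95/14.04 = 1.207 m
Q = (1/n)·A·R^(2/3)·S^(1/2) = (1/0.041) × 16.95 × 1.207^(2/3) × 0.00044^(1/2) = 9.828 m³/s

9.83 m³/s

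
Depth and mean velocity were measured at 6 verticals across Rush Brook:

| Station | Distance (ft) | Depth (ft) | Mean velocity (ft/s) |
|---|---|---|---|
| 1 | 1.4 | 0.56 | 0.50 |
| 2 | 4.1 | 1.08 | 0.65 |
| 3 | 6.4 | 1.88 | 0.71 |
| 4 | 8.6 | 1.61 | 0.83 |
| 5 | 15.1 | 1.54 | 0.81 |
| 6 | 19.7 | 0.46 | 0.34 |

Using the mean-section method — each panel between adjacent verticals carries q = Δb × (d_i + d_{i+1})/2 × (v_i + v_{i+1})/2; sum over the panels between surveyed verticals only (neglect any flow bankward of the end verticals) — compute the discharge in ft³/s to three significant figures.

17.6 ft³/s

Panel 1-2: Δb = 2.7 ft, d̄ = (0.56+1.08)/2 = 0.82, v̄ = (0.50+0.65)/2 = 0.575 → q = 2.7×0.82×0.575 = 1.273 ft³/s
Panel 2-3: Δb = 2.3 ft, d̄ = (1.08+1.88)/2 = 1.48, v̄ = (0.65+0.71)/2 = 0.68 → q = 2.3×1.48×0.68 = 2.315 ft³/s
Panel 3-4: Δb = 2.2 ft, d̄ = (1.88+1.61)/2 = 1.745, v̄ = (0.71+0.83)/2 = 0.77 → q = 2.2×1.745×0.77 = 2.956 ft³/s
Panel 4-5: Δb = 6.5 ft, d̄ = (1.61+1.54)/2 = 1.575, v̄ = (0.83+0.81)/2 = 0.82 → q = 6.5×1.575×0.82 = 8.395 ft³/s
Panel 5-6: Δb = 4.6 ft, d̄ = (1.54+0.46)/2 = 1, v̄ = (0.81+0.34)/2 = 0.575 → q = 4.6×1×0.575 = 2.645 ft³/s
Q = Σ q = 17.58 ft³/s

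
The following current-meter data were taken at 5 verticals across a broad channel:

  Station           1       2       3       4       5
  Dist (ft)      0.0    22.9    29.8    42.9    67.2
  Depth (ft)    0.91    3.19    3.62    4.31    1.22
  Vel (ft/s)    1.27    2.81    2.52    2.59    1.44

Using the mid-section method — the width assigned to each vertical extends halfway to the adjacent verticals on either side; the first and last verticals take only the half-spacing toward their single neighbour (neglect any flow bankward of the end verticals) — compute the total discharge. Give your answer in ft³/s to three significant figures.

w_1 = (22.9 − 0.0)/2 = 11.45 ft; q_1 = 1.27 × 0.91 × 11.45 = 13.23 ft³/s
w_2 = (29.8 − 0.0)/2 = 14.9 ft; q_2 = 2.81 × 3.19 × 14.9 = 133.6 ft³/s
w_3 = (42.9 − 22.9)/2 = 10 ft; q_3 = 2.52 × 3.62 × 10 = 91.22 ft³/s
w_4 = (67.2 − 29.8)/2 = 18.7 ft; q_4 = 2.59 × 4.31 × 18.7 = 208.7 ft³/s
w_5 = (67.2 − 42.9)/2 = 12.15 ft; q_5 = 1.44 × 1.22 × 12.15 = 21.35 ft³/s
Q = Σ qᵢ = 468.1 ft³/s

468 ft³/s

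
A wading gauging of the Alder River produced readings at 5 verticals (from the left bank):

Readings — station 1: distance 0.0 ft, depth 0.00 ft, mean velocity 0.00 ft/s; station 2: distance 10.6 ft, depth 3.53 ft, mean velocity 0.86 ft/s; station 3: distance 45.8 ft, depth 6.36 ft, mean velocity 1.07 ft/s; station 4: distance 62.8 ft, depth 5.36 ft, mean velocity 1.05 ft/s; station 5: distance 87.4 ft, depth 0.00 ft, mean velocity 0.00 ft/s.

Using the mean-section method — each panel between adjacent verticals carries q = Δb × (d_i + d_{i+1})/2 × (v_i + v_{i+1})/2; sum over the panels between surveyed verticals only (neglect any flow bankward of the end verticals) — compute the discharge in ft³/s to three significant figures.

316 ft³/s

Panel 1-2: Δb = 10.6 ft, d̄ = (0.00+3.53)/2 = 1.765, v̄ = (0.00+0.86)/2 = 0.43 → q = 10.6×1.765×0.43 = 8.045 ft³/s
Panel 2-3: Δb = 35.2 ft, d̄ = (3.53+6.36)/2 = 4.945, v̄ = (0.86+1.07)/2 = 0.965 → q = 35.2×4.945×0.965 = 168.0 ft³/s
Panel 3-4: Δb = 17 ft, d̄ = (6.36+5.36)/2 = 5.86, v̄ = (1.07+1.05)/2 = 1.06 → q = 17×5.86×1.06 = 105.6 ft³/s
Panel 4-5: Δb = 24.6 ft, d̄ = (5.36+0.00)/2 = 2.68, v̄ = (1.05+0.00)/2 = 0.525 → q = 24.6×2.68×0.525 = 34.61 ft³/s
Q = Σ q = 316.2 ft³/s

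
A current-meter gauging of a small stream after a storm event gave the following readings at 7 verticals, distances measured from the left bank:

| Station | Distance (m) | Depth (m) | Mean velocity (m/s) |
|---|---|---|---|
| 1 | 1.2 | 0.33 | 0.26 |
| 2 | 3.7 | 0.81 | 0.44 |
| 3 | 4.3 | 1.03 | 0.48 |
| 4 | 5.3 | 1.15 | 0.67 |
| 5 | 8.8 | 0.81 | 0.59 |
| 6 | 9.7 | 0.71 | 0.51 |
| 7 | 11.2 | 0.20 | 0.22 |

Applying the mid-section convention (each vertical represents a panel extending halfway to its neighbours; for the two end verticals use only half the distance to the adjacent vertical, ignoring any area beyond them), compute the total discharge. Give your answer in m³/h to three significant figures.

w_1 = (3.7 − 1.2)/2 = 1.25 m; q_1 = 0.26 × 0.33 × 1.25 = 0.1073 m³/s
w_2 = (4.3 − 1.2)/2 = 1.55 m; q_2 = 0.44 × 0.81 × 1.55 = 0.5524 m³/s
w_3 = (5.3 − 3.7)/2 = 0.8 m; q_3 = 0.48 × 1.03 × 0.8 = 0.3955 m³/s
w_4 = (8.8 − 4.3)/2 = 2.25 m; q_4 = 0.67 × 1.15 × 2.25 = 1.734 m³/s
w_5 = (9.7 − 5.3)/2 = 2.2 m; q_5 = 0.59 × 0.81 × 2.2 = 1.051 m³/s
w_6 = (11.2 − 8.8)/2 = 1.2 m; q_6 = 0.51 × 0.71 × 1.2 = 0.4345 m³/s
w_7 = (11.2 − 9.7)/2 = 0.75 m; q_7 = 0.22 × 0.20 × 0.75 = 0.03300 m³/s
Q = Σ qᵢ = 4.308 m³/s
= 4.308 × 3600 = 15510 m³/h

15500 m³/h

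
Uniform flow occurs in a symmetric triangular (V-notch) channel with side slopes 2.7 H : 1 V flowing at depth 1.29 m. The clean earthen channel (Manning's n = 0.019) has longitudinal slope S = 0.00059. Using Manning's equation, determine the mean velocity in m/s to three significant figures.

A = z·y² = 2.7×1.29² = 4.493 m²
P = 2y√(1+z²) = 2×1.29×√(1+2.7²) = 7.428 m
R = A/P = 4.493/7.428 = 0.6048 m
Q = (1/n)·A·R^(2/3)·S^(1/2) = (1/0.019) × 4.493 × 0.6048^(2/3) × 0.00059^(1/2) = 4.108 m³/s
V = Q/A = 4.108/4.493 = 0.9143 m/s

0.914 m/s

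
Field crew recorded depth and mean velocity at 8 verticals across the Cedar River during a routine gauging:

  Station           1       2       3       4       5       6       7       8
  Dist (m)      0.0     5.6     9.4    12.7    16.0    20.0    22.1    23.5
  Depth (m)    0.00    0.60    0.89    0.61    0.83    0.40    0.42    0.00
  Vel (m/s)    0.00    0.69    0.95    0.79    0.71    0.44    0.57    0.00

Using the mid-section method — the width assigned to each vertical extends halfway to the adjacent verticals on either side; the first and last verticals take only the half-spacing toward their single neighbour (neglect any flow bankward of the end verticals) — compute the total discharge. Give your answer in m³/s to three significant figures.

w_2 = (9.4 − 0.0)/2 = 4.7 m; q_2 = 0.69 × 0.60 × 4.7 = 1.946 m³/s
w_3 = (12.7 − 5.6)/2 = 3.55 m; q_3 = 0.95 × 0.89 × 3.55 = 3.002 m³/s
w_4 = (16.0 − 9.4)/2 = 3.3 m; q_4 = 0.79 × 0.61 × 3.3 = 1.590 m³/s
w_5 = (20.0 − 12.7)/2 = 3.65 m; q_5 = 0.71 × 0.83 × 3.65 = 2.151 m³/s
w_6 = (22.1 − 16.0)/2 = 3.05 m; q_6 = 0.44 × 0.40 × 3.05 = 0.5368 m³/s
w_7 = (23.5 − 20.0)/2 = 1.75 m; q_7 = 0.57 × 0.42 × 1.75 = 0.4190 m³/s
Stations 1, 8 contribute zero (depth or velocity is 0).
Q = Σ qᵢ = 9.644 m³/s

9.64 m³/s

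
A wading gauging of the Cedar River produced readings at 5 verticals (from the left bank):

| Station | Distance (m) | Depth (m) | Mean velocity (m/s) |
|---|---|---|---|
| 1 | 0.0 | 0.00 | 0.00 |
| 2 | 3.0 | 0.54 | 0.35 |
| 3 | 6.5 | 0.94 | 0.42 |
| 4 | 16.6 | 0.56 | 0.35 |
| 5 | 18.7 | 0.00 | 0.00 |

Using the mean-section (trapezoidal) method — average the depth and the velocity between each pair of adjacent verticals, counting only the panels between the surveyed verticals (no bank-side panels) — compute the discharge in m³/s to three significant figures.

Panel 1-2: Δb = 3 m, d̄ = (0.00+0.54)/2 = 0.27, v̄ = (0.00+0.35)/2 = 0.175 → q = 3×0.27×0.175 = 0.1418 m³/s
Panel 2-3: Δb = 3.5 m, d̄ = (0.54+0.94)/2 = 0.74, v̄ = (0.35+0.42)/2 = 0.385 → q = 3.5×0.74×0.385 = 0.9972 m³/s
Panel 3-4: Δb = 10.1 m, d̄ = (0.94+0.56)/2 = 0.75, v̄ = (0.42+0.35)/2 = 0.385 → q = 10.1×0.75×0.385 = 2.916 m³/s
Panel 4-5: Δb = 2.1 m, d̄ = (0.56+0.00)/2 = 0.28, v̄ = (0.35+0.00)/2 = 0.175 → q = 2.1×0.28×0.175 = 0.1029 m³/s
Q = Σ q = 4.158 m³/s

4.16 m³/s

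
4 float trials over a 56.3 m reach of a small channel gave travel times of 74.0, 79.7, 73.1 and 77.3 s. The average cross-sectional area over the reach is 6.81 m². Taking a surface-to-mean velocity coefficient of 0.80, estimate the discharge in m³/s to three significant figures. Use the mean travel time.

t̄ = (74.0 + 79.7 + 73.1 + 77.3) / 4 = 76.025 s
v_surface = L / t̄ = 56.3 / 76.025 = 0.7405 m/s
v_mean = 0.80 × 0.7405 = 0.5924 m/s
Q = A × v_mean = 6.81 × 0.5924 = 4.034 m³/s

4.03 m³/s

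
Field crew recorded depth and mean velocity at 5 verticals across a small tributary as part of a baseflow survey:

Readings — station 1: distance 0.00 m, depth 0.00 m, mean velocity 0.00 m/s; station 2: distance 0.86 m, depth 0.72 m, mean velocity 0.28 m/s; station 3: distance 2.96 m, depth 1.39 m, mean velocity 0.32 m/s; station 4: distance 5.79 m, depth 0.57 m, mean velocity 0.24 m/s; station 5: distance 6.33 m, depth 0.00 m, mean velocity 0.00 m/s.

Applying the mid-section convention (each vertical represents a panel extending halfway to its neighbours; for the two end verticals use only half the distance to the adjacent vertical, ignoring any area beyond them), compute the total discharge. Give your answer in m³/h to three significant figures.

w_2 = (2.96 − 0.00)/2 = 1.48 m; q_2 = 0.28 × 0.72 × 1.48 = 0.2984 m³/s
w_3 = (5.79 − 0.86)/2 = 2.465 m; q_3 = 0.32 × 1.39 × 2.465 = 1.096 m³/s
w_4 = (6.33 − 2.96)/2 = 1.685 m; q_4 = 0.24 × 0.57 × 1.685 = 0.2305 m³/s
Stations 1, 5 contribute zero (depth or velocity is 0).
Q = Σ qᵢ = 1.625 m³/s
= 1.625 × 3600 = 5851 m³/h

5850 m³/h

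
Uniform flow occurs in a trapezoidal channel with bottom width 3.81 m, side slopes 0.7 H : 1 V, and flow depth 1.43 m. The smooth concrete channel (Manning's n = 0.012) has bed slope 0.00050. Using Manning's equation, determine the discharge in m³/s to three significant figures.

12.3 m³/s

A = (b + z·y)·y = (3.81 + 0.7×1.43)×1.43 = 6.880 m²
P = b + 2y√(1+z²) = 3.81 + 2×1.43×√(1+0.7²) = 7.301 m
R = A/P = 6.880/7.301 = 0.9423 m
Q = (1/n)·A·R^(2/3)·S^(1/2) = (1/0.012) × 6.880 × 0.9423^(2/3) × 0.00050^(1/2) = 12.32 m³/s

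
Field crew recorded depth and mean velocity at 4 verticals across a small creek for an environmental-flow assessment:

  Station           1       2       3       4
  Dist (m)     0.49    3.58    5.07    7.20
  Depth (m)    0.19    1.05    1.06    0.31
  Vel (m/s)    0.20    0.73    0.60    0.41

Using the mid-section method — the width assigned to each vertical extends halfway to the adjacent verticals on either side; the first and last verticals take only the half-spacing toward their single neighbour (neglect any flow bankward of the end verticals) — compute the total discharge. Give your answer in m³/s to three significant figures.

w_1 = (3.58 − 0.49)/2 = 1.545 m; q_1 = 0.20 × 0.19 × 1.545 = 0.05871 m³/s
w_2 = (5.07 − 0.49)/2 = 2.29 m; q_2 = 0.73 × 1.05 × 2.29 = 1.755 m³/s
w_3 = (7.20 − 3.58)/2 = 1.81 m; q_3 = 0.60 × 1.06 × 1.81 = 1.151 m³/s
w_4 = (7.20 − 5.07)/2 = 1.065 m; q_4 = 0.41 × 0.31 × 1.065 = 0.1354 m³/s
Q = Σ qᵢ = 3.101 m³/s

3.10 m³/s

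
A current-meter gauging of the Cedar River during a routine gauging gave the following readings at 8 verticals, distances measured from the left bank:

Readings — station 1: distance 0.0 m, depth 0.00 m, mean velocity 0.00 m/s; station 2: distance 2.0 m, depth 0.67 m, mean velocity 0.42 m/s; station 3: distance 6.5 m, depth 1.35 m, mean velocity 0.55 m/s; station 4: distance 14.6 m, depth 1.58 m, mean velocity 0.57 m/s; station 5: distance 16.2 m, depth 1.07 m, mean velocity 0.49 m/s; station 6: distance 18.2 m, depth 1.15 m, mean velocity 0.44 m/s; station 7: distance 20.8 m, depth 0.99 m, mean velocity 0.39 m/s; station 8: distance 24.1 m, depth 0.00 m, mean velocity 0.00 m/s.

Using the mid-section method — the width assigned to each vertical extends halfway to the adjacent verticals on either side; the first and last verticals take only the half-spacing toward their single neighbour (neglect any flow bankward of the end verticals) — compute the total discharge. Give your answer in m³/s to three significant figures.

13.2 m³/s

w_2 = (6.5 − 0.0)/2 = 3.25 m; q_2 = 0.42 × 0.67 × 3.25 = 0.9146 m³/s
w_3 = (14.6 − 2.0)/2 = 6.3 m; q_3 = 0.55 × 1.35 × 6.3 = 4.678 m³/s
w_4 = (16.2 − 6.5)/2 = 4.85 m; q_4 = 0.57 × 1.58 × 4.85 = 4.368 m³/s
w_5 = (18.2 − 14.6)/2 = 1.8 m; q_5 = 0.49 × 1.07 × 1.8 = 0.9437 m³/s
w_6 = (20.8 − 16.2)/2 = 2.3 m; q_6 = 0.44 × 1.15 × 2.3 = 1.164 m³/s
w_7 = (24.1 − 18.2)/2 = 2.95 m; q_7 = 0.39 × 0.99 × 2.95 = 1.139 m³/s
Stations 1, 8 contribute zero (depth or velocity is 0).
Q = Σ qᵢ = 13.21 m³/s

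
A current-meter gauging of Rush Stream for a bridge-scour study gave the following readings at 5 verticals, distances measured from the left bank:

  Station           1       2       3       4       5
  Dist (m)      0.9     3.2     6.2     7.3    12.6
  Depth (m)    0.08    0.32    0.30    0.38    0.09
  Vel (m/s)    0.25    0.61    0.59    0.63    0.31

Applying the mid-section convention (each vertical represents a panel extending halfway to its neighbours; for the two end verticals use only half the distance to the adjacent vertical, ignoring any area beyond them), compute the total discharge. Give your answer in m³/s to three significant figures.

w_1 = (3.2 − 0.9)/2 = 1.15 m; q_1 = 0.25 × 0.08 × 1.15 = 0.02300 m³/s
w_2 = (6.2 − 0.9)/2 = 2.65 m; q_2 = 0.61 × 0.32 × 2.65 = 0.5173 m³/s
w_3 = (7.3 − 3.2)/2 = 2.05 m; q_3 = 0.59 × 0.30 × 2.05 = 0.3629 m³/s
w_4 = (12.6 − 6.2)/2 = 3.2 m; q_4 = 0.63 × 0.38 × 3.2 = 0.7661 m³/s
w_5 = (12.6 − 7.3)/2 = 2.65 m; q_5 = 0.31 × 0.09 × 2.65 = 0.07394 m³/s
Q = Σ qᵢ = 1.743 m³/s

1.74 m³/s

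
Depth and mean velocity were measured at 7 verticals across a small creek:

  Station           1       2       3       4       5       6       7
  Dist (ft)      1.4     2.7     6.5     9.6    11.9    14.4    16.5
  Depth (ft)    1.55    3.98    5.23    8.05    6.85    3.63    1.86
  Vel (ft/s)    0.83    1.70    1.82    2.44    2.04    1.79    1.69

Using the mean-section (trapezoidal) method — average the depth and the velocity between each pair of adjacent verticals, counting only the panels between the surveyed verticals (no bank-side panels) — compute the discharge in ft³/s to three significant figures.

Panel 1-2: Δb = 1.3 ft, d̄ = (1.55+3.98)/2 = 2.765, v̄ = (0.83+1.70)/2 = 1.265 → q = 1.3×2.765×1.265 = 4.547 ft³/s
Panel 2-3: Δb = 3.8 ft, d̄ = (3.98+5.23)/2 = 4.605, v̄ = (1.70+1.82)/2 = 1.76 → q = 3.8×4.605×1.76 = 30.80 ft³/s
Panel 3-4: Δb = 3.1 ft, d̄ = (5.23+8.05)/2 = 6.64, v̄ = (1.82+2.44)/2 = 2.13 → q = 3.1×6.64×2.13 = 43.84 ft³/s
Panel 4-5: Δb = 2.3 ft, d̄ = (8.05+6.85)/2 = 7.45, v̄ = (2.44+2.04)/2 = 2.24 → q = 2.3×7.45×2.24 = 38.38 ft³/s
Panel 5-6: Δb = 2.5 ft, d̄ = (6.85+3.63)/2 = 5.24, v̄ = (2.04+1.79)/2 = 1.915 → q = 2.5×5.24×1.915 = 25.09 ft³/s
Panel 6-7: Δb = 2.1 ft, d̄ = (3.63+1.86)/2 = 2.745, v̄ = (1.79+1.69)/2 = 1.74 → q = 2.1×2.745×1.74 = 10.03 ft³/s
Q = Σ q = 152.7 ft³/s

153 ft³/s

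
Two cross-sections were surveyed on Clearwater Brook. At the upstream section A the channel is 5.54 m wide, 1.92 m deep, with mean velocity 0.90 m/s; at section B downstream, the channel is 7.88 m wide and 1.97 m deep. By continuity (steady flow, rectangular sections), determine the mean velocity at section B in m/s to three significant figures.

Q = A₁V₁ = (5.54×1.92) × 0.90 = 9.573 m³/s
A₂ = 7.88 × 1.97 = 15.52 m²
V₂ = Q/A₂ = 9.573/15.52 = 0.6167 m/s

0.617 m/s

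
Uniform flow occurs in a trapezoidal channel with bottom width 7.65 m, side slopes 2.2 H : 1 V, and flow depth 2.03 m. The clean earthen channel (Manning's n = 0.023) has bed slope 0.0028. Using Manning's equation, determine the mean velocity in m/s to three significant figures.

2.89 m/s

A = (b + z·y)·y = (7.65 + 2.2×2.03)×2.03 = 24.60 m²
P = b + 2y√(1+z²) = 7.65 + 2×2.03×√(1+2.2²) = 17.46 m
R = A/P = 24.60/17.46 = 1.409 m
Q = (1/n)·A·R^(2/3)·S^(1/2) = (1/0.023) × 24.60 × 1.409^(2/3) × 0.0028^(1/2) = 71.10 m³/s
V = Q/A = 71.10/24.60 = 2.891 m/s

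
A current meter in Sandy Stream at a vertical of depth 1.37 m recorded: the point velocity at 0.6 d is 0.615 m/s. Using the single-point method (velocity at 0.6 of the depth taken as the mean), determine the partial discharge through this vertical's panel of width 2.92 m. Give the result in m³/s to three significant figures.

2.46 m³/s

v̄ = v₀.₆ = 0.615 m/s
q = v̄ × d × w = 0.6150 × 1.37 × 2.92 = 2.460 m³/s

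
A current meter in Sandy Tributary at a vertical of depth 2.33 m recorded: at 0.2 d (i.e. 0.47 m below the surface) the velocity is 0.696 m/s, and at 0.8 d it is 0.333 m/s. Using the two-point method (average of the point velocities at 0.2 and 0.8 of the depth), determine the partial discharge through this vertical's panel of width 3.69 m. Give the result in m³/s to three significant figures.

v̄ = (0.696 + 0.333) / 2 = 0.5145 m/s
q = v̄ × d × w = 0.5145 × 2.33 × 3.69 = 4.424 m³/s

4.42 m³/s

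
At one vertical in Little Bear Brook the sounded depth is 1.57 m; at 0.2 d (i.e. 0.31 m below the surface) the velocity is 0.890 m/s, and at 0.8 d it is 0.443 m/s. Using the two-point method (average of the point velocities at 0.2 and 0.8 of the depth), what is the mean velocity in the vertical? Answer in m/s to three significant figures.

v̄ = (0.890 + 0.443) / 2 = 0.6665 m/s

0.667 m/s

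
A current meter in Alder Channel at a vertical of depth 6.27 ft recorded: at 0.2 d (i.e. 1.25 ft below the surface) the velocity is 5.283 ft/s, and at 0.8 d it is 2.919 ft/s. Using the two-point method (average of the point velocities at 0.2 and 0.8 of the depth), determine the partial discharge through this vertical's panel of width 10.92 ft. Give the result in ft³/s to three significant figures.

v̄ = (5.283 + 2.919) / 2 = 4.101 ft/s
q = v̄ × d × w = 4.101 × 6.27 × 10.92 = 280.8 ft³/s

281 ft³/s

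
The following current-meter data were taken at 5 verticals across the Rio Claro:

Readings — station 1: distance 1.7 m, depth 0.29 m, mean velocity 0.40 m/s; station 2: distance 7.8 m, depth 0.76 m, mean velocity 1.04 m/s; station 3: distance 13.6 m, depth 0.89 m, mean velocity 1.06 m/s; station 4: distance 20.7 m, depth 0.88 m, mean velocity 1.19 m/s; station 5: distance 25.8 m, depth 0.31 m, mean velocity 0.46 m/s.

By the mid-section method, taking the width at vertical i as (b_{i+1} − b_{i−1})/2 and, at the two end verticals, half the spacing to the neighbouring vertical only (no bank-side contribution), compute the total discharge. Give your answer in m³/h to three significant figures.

w_1 = (7.8 − 1.7)/2 = 3.05 m; q_1 = 0.40 × 0.29 × 3.05 = 0.3538 m³/s
w_2 = (13.6 − 1.7)/2 = 5.95 m; q_2 = 1.04 × 0.76 × 5.95 = 4.703 m³/s
w_3 = (20.7 − 7.8)/2 = 6.45 m; q_3 = 1.06 × 0.89 × 6.45 = 6.085 m³/s
w_4 = (25.8 − 13.6)/2 = 6.1 m; q_4 = 1.19 × 0.88 × 6.1 = 6.388 m³/s
w_5 = (25.8 − 20.7)/2 = 2.55 m; q_5 = 0.46 × 0.31 × 2.55 = 0.3636 m³/s
Q = Σ qᵢ = 17.89 m³/s
= 17.89 × 3600 = 64420 m³/h

64400 m³/h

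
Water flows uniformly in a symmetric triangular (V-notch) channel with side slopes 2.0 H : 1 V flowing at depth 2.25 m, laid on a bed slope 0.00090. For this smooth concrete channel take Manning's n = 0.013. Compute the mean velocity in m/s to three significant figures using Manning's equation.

2.32 m/s

A = z·y² = 2.0×2.25² = 10.13 m²
P = 2y√(1+z²) = 2×2.25×√(1+2.0²) = 10.06 m
R = A/P = 10.13/10.06 = 1.006 m
Q = (1/n)·A·R^(2/3)·S^(1/2) = (1/0.013) × 10.13 × 1.006^(2/3) × 0.00090^(1/2) = 23.46 m³/s
V = Q/A = 23.46/10.13 = 2.317 m/s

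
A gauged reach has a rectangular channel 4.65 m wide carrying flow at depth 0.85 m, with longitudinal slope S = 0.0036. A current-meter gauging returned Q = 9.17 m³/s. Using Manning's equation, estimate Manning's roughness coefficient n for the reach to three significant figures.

0.0189

A = b·y = 4.65 × 0.85 = 3.953 m²
P = b + 2y = 4.65 + 2×0.85 = 6.350 m
R = A/P = 3.953/6.350 = 0.6224 m
n = (1/Q)·A·R^(2/3)·S^(1/2) = (1/9.17) × 3.953 × 0.7290 × 0.06000 = 0.01885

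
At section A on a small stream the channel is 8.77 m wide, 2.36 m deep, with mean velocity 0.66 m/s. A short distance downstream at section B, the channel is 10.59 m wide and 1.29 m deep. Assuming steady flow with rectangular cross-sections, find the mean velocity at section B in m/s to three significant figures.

Q = A₁V₁ = (8.77×2.36) × 0.66 = 13.66 m³/s
A₂ = 10.59 × 1.29 = 13.66 m²
V₂ = Q/A₂ = 13.66/13.66 = 0.9999 m/s

1.00 m/s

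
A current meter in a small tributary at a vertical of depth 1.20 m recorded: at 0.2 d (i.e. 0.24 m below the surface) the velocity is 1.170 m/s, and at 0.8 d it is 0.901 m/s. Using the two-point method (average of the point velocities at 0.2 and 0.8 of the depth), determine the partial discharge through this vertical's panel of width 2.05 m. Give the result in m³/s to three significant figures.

v̄ = (1.170 + 0.901) / 2 = 1.036 m/s
q = v̄ × d × w = 1.036 × 1.20 × 2.05 = 2.547 m³/s

2.55 m³/s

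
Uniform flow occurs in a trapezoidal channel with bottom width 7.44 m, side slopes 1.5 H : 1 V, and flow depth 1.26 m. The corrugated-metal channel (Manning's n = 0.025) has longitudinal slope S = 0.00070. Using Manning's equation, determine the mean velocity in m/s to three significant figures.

A = (b + z·y)·y = (7.44 + 1.5×1.26)×1.26 = 11.76 m²
P = b + 2y√(1+z²) = 7.44 + 2×1.26×√(1+1.5²) = 11.98 m
R = A/P = 11.76/11.98 = 0.9810 m
Q = (1/n)·A·R^(2/3)·S^(1/2) = (1/0.025) × 11.76 × 0.9810^(2/3) × 0.00070^(1/2) = 12.28 m³/s
V = Q/A = 12.28/11.76 = 1.045 m/s

1.04 m/s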